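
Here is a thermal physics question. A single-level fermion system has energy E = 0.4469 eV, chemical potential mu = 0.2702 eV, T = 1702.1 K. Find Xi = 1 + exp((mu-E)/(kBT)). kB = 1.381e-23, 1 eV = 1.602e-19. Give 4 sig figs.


Step 1: (mu - E) = 0.2702 - 0.4469 = -0.1767 eV
Step 2: x = (mu-E)*eV/(kB*T) = -0.1767*1.602e-19/(1.381e-23*1702.1) = -1.204
Step 3: exp(x) = 0.2999
Step 4: Xi = 1 + 0.2999 = 1.3

1.3


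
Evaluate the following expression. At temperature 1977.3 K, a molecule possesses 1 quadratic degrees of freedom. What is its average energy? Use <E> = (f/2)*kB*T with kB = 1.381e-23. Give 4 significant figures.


Step 1: f/2 = 1/2 = 0.5
Step 2: kB*T = 1.381e-23 * 1977.3 = 2.731e-20
Step 3: <E> = 0.5 * 2.731e-20 = 1.365e-20 J

1.365e-20


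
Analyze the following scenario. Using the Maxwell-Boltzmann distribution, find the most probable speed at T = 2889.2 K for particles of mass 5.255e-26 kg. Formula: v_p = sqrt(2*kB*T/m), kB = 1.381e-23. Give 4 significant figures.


Step 1: Numerator = 2*kB*T = 2*1.381e-23*2889.2 = 7.98e-20
Step 2: Ratio = 7.98e-20 / 5.255e-26 = 1.519e+06
Step 3: v_p = sqrt(1.519e+06) = 1232 m/s

1232


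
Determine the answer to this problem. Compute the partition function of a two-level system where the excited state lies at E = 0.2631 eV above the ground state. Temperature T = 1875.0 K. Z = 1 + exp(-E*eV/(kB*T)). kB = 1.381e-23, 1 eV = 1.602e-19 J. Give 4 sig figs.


Step 1: Compute beta*E = E*eV/(kB*T) = 0.2631*1.602e-19/(1.381e-23*1875.0) = 1.628
Step 2: exp(-beta*E) = exp(-1.628) = 0.1964
Step 3: Z = 1 + 0.1964 = 1.196

1.196


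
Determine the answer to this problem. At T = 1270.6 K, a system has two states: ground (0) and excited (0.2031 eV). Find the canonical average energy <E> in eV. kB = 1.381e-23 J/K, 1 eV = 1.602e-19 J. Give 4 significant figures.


Step 1: beta*E = 0.2031*1.602e-19/(1.381e-23*1270.6) = 1.854
Step 2: exp(-beta*E) = 0.1566
Step 3: <E> = 0.2031*0.1566/(1+0.1566) = 0.02749 eV

0.02749


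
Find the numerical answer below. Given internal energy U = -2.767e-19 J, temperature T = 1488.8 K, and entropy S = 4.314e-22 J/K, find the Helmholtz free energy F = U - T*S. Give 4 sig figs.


Step 1: T*S = 1488.8 * 4.314e-22 = 6.423e-19 J
Step 2: F = U - T*S = -2.767e-19 - 6.423e-19
Step 3: F = -9.19e-19 J

-9.19e-19


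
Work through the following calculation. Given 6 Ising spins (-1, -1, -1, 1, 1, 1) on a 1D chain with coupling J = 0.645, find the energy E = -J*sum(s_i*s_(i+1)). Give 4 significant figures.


Step 1: Nearest-neighbor products: 1, 1, -1, 1, 1
Step 2: Sum of products = 3
Step 3: E = -0.645 * 3 = -1.935

-1.935


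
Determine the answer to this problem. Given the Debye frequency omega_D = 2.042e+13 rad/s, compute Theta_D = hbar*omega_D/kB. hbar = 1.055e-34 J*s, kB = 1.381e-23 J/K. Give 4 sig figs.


Step 1: hbar*omega_D = 1.055e-34 * 2.042e+13 = 2.154e-21 J
Step 2: Theta_D = 2.154e-21 / 1.381e-23
Step 3: Theta_D = 156 K

156


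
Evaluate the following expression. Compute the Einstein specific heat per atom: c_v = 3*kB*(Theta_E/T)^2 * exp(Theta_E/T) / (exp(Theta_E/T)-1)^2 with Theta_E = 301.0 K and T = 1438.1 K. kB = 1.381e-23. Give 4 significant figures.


Step 1: x = Theta_E/T = 301.0/1438.1 = 0.2093
Step 2: x^2 = 0.04381
Step 3: exp(x) = 1.233
Step 4: c_v = 3*1.381e-23*0.04381*1.233/(1.233-1)^2 = 4.128e-23

4.128e-23


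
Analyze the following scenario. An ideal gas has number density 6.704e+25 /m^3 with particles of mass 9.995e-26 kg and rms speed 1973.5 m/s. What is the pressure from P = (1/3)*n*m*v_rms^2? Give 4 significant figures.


Step 1: v_rms^2 = 1973.5^2 = 3.895e+06
Step 2: n*m = 6.704e+25*9.995e-26 = 6.701
Step 3: P = (1/3)*6.701*3.895e+06 = 8.699e+06 Pa

8.699e+06


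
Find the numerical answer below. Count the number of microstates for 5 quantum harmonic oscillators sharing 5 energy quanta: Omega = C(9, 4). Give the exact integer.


Step 1: Use binomial coefficient C(9, 4)
Step 2: Numerator = 9! / 5!
Step 3: Denominator = 4!
Step 4: Omega = 126

126


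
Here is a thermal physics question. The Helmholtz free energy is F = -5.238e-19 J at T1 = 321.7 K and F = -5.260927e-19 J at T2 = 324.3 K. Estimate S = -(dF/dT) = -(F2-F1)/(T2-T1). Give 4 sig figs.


Step 1: dF = F2 - F1 = -5.260927e-19 - (-5.238e-19) = -2.2927e-21 J
Step 2: dT = T2 - T1 = 324.3 - 321.7 = 2.6 K
Step 3: S = -dF/dT = -(-2.2927e-21)/2.6 = 8.818e-22 J/K

8.818e-22


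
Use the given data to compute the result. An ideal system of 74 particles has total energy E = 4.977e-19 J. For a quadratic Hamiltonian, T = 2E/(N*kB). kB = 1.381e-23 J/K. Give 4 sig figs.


Step 1: Numerator = 2*E = 2*4.977e-19 = 9.954e-19 J
Step 2: Denominator = N*kB = 74*1.381e-23 = 1.022e-21
Step 3: T = 9.954e-19 / 1.022e-21 = 974 K

974


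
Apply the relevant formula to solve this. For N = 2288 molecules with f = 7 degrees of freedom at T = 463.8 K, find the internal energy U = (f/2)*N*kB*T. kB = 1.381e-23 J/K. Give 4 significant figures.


Step 1: f/2 = 7/2 = 3.5
Step 2: N*kB*T = 2288*1.381e-23*463.8 = 1.465e-17
Step 3: U = 3.5 * 1.465e-17 = 5.129e-17 J

5.129e-17


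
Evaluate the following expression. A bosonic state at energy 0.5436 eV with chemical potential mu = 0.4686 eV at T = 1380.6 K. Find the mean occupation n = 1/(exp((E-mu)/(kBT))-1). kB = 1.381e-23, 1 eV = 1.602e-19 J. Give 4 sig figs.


Step 1: (E - mu) = 0.075 eV
Step 2: x = (E-mu)*eV/(kB*T) = 0.075*1.602e-19/(1.381e-23*1380.6) = 0.6302
Step 3: exp(x) = 1.878
Step 4: n = 1/(exp(x)-1) = 1.139

1.139


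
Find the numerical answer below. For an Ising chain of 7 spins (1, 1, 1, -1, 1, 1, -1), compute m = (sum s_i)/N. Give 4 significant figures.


Step 1: Count up spins (+1): 5, down spins (-1): 2
Step 2: Total magnetization M = 5 - 2 = 3
Step 3: m = M/N = 3/7 = 0.4286

0.4286


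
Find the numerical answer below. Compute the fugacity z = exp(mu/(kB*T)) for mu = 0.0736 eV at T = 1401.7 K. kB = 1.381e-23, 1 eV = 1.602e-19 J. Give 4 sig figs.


Step 1: Convert mu to Joules: 0.0736*1.602e-19 = 1.179e-20 J
Step 2: kB*T = 1.381e-23*1401.7 = 1.936e-20 J
Step 3: mu/(kB*T) = 0.6091
Step 4: z = exp(0.6091) = 1.839

1.839


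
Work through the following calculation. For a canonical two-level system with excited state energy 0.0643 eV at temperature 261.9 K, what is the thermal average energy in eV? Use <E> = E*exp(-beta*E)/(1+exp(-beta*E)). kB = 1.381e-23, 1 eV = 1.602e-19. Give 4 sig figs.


Step 1: beta*E = 0.0643*1.602e-19/(1.381e-23*261.9) = 2.848
Step 2: exp(-beta*E) = 0.05796
Step 3: <E> = 0.0643*0.05796/(1+0.05796) = 0.003523 eV

0.003523


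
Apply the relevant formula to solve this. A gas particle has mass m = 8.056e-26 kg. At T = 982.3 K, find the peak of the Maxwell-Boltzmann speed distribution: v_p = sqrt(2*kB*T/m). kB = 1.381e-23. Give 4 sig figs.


Step 1: Numerator = 2*kB*T = 2*1.381e-23*982.3 = 2.713e-20
Step 2: Ratio = 2.713e-20 / 8.056e-26 = 3.368e+05
Step 3: v_p = sqrt(3.368e+05) = 580.3 m/s

580.3


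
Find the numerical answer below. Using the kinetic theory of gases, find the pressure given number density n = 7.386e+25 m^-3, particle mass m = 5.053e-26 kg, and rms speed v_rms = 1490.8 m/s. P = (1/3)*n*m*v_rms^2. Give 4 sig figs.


Step 1: v_rms^2 = 1490.8^2 = 2.222e+06
Step 2: n*m = 7.386e+25*5.053e-26 = 3.732
Step 3: P = (1/3)*3.732*2.222e+06 = 2.765e+06 Pa

2.765e+06


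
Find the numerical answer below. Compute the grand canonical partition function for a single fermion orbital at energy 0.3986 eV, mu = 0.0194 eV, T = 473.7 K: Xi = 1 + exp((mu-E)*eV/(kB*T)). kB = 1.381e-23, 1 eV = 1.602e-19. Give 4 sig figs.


Step 1: (mu - E) = 0.0194 - 0.3986 = -0.3792 eV
Step 2: x = (mu-E)*eV/(kB*T) = -0.3792*1.602e-19/(1.381e-23*473.7) = -9.286
Step 3: exp(x) = 9.27e-05
Step 4: Xi = 1 + 9.27e-05 = 1

1


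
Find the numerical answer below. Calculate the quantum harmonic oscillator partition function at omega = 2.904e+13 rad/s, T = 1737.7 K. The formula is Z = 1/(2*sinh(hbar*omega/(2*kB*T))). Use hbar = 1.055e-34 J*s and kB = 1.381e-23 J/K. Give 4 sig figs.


Step 1: Compute x = hbar*omega/(kB*T) = 1.055e-34*2.904e+13/(1.381e-23*1737.7) = 0.1277
Step 2: x/2 = 0.06383
Step 3: sinh(x/2) = 0.06388
Step 4: Z = 1/(2*0.06388) = 7.828

7.828


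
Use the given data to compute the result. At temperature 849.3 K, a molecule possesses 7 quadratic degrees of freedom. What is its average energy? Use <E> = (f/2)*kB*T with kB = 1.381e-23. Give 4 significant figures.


Step 1: f/2 = 7/2 = 3.5
Step 2: kB*T = 1.381e-23 * 849.3 = 1.173e-20
Step 3: <E> = 3.5 * 1.173e-20 = 4.105e-20 J

4.105e-20


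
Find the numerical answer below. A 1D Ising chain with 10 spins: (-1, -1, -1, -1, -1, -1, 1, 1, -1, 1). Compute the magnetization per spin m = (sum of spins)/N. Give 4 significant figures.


Step 1: Count up spins (+1): 3, down spins (-1): 7
Step 2: Total magnetization M = 3 - 7 = -4
Step 3: m = M/N = -4/10 = -0.4

-0.4


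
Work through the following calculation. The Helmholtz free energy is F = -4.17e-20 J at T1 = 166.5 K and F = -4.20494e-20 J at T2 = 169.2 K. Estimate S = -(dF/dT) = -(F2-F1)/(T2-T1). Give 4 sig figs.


Step 1: dF = F2 - F1 = -4.20494e-20 - (-4.17e-20) = -3.494e-22 J
Step 2: dT = T2 - T1 = 169.2 - 166.5 = 2.7 K
Step 3: S = -dF/dT = -(-3.494e-22)/2.7 = 1.294e-22 J/K

1.294e-22


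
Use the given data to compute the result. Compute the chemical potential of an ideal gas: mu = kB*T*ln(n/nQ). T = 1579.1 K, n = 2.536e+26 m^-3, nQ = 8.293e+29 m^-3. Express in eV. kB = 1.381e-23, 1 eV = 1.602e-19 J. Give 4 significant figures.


Step 1: n/nQ = 2.536e+26/8.293e+29 = 0.0003058
Step 2: ln(n/nQ) = -8.093
Step 3: mu = kB*T*ln(n/nQ) = 2.181e-20*-8.093 = -1.765e-19 J
Step 4: Convert to eV: -1.765e-19/1.602e-19 = -1.102 eV

-1.102


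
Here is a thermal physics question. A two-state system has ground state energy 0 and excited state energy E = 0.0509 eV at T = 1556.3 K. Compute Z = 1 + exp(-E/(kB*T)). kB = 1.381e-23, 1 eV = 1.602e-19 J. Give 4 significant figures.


Step 1: Compute beta*E = E*eV/(kB*T) = 0.0509*1.602e-19/(1.381e-23*1556.3) = 0.3794
Step 2: exp(-beta*E) = exp(-0.3794) = 0.6843
Step 3: Z = 1 + 0.6843 = 1.684

1.684


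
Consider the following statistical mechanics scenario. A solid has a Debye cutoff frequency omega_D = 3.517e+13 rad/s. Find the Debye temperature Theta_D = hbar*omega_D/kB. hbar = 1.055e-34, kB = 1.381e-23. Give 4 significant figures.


Step 1: hbar*omega_D = 1.055e-34 * 3.517e+13 = 3.71e-21 J
Step 2: Theta_D = 3.71e-21 / 1.381e-23
Step 3: Theta_D = 268.7 K

268.7


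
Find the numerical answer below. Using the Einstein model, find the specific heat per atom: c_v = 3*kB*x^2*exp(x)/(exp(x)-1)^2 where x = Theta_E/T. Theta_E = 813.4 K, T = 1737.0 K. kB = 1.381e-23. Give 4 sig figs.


Step 1: x = Theta_E/T = 813.4/1737.0 = 0.4683
Step 2: x^2 = 0.2193
Step 3: exp(x) = 1.597
Step 4: c_v = 3*1.381e-23*0.2193*1.597/(1.597-1)^2 = 4.068e-23

4.068e-23


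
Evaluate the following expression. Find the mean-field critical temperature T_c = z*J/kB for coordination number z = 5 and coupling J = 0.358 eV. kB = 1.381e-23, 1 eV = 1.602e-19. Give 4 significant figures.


Step 1: z*J = 5*0.358 = 1.79 eV
Step 2: Convert to Joules: 1.79*1.602e-19 = 2.868e-19 J
Step 3: T_c = 2.868e-19 / 1.381e-23 = 2.076e+04 K

2.076e+04


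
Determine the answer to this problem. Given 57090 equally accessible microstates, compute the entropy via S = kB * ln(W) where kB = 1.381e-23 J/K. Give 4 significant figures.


Step 1: ln(W) = ln(57090) = 10.95
Step 2: S = kB * ln(W) = 1.381e-23 * 10.95
Step 3: S = 1.513e-22 J/K

1.513e-22


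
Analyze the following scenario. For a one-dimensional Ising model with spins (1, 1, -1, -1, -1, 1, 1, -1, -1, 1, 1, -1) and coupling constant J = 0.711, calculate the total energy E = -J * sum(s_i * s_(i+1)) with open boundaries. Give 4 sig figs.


Step 1: Nearest-neighbor products: 1, -1, 1, 1, -1, 1, -1, 1, -1, 1, -1
Step 2: Sum of products = 1
Step 3: E = -0.711 * 1 = -0.711

-0.711


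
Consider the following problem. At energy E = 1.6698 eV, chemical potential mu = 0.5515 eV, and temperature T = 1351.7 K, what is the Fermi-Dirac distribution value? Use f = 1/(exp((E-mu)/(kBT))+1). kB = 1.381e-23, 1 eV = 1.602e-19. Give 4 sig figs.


Step 1: (E - mu) = 1.6698 - 0.5515 = 1.118 eV
Step 2: Convert: (E-mu)*eV = 1.792e-19 J
Step 3: x = (E-mu)*eV/(kB*T) = 9.597
Step 4: f = 1/(exp(9.597)+1) = 6.791e-05

6.791e-05


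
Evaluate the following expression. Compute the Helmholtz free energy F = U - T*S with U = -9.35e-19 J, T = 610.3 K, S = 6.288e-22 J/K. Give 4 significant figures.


Step 1: T*S = 610.3 * 6.288e-22 = 3.838e-19 J
Step 2: F = U - T*S = -9.35e-19 - 3.838e-19
Step 3: F = -1.319e-18 J

-1.319e-18


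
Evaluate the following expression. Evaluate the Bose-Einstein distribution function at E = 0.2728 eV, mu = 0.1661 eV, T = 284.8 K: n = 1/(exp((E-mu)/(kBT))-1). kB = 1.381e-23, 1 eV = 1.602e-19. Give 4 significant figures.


Step 1: (E - mu) = 0.1067 eV
Step 2: x = (E-mu)*eV/(kB*T) = 0.1067*1.602e-19/(1.381e-23*284.8) = 4.346
Step 3: exp(x) = 77.17
Step 4: n = 1/(exp(x)-1) = 0.01313

0.01313


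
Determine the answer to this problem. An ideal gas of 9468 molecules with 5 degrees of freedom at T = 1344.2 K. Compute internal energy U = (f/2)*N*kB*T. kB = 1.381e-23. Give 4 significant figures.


Step 1: f/2 = 5/2 = 2.5
Step 2: N*kB*T = 9468*1.381e-23*1344.2 = 1.758e-16
Step 3: U = 2.5 * 1.758e-16 = 4.394e-16 J

4.394e-16


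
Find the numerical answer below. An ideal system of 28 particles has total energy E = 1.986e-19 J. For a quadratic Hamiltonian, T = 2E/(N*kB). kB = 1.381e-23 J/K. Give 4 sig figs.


Step 1: Numerator = 2*E = 2*1.986e-19 = 3.972e-19 J
Step 2: Denominator = N*kB = 28*1.381e-23 = 3.867e-22
Step 3: T = 3.972e-19 / 3.867e-22 = 1027 K

1027


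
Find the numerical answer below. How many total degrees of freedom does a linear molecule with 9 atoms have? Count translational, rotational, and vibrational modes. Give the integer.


Step 1: Translational DOF = 3
Step 2: Rotational DOF (linear) = 2
Step 3: Vibrational DOF = 3*9 - 5 = 22
Step 4: Total = 3 + 2 + 22 = 27

27


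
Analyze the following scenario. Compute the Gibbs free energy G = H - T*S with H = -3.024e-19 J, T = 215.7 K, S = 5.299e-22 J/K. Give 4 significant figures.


Step 1: T*S = 215.7 * 5.299e-22 = 1.143e-19 J
Step 2: G = H - T*S = -3.024e-19 - 1.143e-19
Step 3: G = -4.167e-19 J

-4.167e-19


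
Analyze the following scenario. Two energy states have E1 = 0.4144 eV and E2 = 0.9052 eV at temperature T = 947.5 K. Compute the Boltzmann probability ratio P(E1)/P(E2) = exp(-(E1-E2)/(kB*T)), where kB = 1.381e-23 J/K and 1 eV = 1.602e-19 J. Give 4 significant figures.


Step 1: Compute energy difference dE = E1 - E2 = 0.4144 - 0.9052 = -0.4908 eV
Step 2: Convert to Joules: dE_J = -0.4908 * 1.602e-19 = -7.863e-20 J
Step 3: Compute exponent = -dE_J / (kB * T) = -(-7.863e-20) / (1.381e-23 * 947.5) = 6.009
Step 4: P(E1)/P(E2) = exp(6.009) = 407

407


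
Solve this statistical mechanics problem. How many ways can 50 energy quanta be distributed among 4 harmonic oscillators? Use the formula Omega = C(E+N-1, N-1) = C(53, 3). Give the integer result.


Step 1: Use binomial coefficient C(53, 3)
Step 2: Numerator = 53! / 50!
Step 3: Denominator = 3!
Step 4: Omega = 23426

23426


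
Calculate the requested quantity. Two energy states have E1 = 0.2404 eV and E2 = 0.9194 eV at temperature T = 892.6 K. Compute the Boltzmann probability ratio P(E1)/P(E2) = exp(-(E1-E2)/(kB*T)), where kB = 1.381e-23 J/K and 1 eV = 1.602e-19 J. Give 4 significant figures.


Step 1: Compute energy difference dE = E1 - E2 = 0.2404 - 0.9194 = -0.679 eV
Step 2: Convert to Joules: dE_J = -0.679 * 1.602e-19 = -1.088e-19 J
Step 3: Compute exponent = -dE_J / (kB * T) = -(-1.088e-19) / (1.381e-23 * 892.6) = 8.824
Step 4: P(E1)/P(E2) = exp(8.824) = 6798

6798


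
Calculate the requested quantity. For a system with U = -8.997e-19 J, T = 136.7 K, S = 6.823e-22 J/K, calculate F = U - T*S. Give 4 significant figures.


Step 1: T*S = 136.7 * 6.823e-22 = 9.327e-20 J
Step 2: F = U - T*S = -8.997e-19 - 9.327e-20
Step 3: F = -9.93e-19 J

-9.93e-19


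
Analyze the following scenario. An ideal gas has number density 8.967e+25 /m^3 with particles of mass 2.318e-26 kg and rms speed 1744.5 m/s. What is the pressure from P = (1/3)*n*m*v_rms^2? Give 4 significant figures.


Step 1: v_rms^2 = 1744.5^2 = 3.043e+06
Step 2: n*m = 8.967e+25*2.318e-26 = 2.079
Step 3: P = (1/3)*2.079*3.043e+06 = 2.109e+06 Pa

2.109e+06


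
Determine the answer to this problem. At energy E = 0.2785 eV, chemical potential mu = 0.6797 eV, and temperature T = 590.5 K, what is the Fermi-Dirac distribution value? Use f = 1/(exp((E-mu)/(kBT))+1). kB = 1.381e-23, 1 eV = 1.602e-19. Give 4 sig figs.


Step 1: (E - mu) = 0.2785 - 0.6797 = -0.4012 eV
Step 2: Convert: (E-mu)*eV = -6.427e-20 J
Step 3: x = (E-mu)*eV/(kB*T) = -7.882
Step 4: f = 1/(exp(-7.882)+1) = 0.9996

0.9996


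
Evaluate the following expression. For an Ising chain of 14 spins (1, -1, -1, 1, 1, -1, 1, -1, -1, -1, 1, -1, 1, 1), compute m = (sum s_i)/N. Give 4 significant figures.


Step 1: Count up spins (+1): 7, down spins (-1): 7
Step 2: Total magnetization M = 7 - 7 = 0
Step 3: m = M/N = 0/14 = 0

0


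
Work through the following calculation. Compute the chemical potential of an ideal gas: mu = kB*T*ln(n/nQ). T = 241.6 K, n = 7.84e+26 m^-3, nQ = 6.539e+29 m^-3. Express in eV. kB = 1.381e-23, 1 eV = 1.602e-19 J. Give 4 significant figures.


Step 1: n/nQ = 7.84e+26/6.539e+29 = 0.001199
Step 2: ln(n/nQ) = -6.726
Step 3: mu = kB*T*ln(n/nQ) = 3.336e-21*-6.726 = -2.244e-20 J
Step 4: Convert to eV: -2.244e-20/1.602e-19 = -0.1401 eV

-0.1401


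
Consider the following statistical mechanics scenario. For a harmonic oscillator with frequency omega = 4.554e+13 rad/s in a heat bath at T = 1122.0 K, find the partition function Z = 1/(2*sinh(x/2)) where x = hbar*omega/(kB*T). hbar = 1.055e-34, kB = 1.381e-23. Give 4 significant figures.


Step 1: Compute x = hbar*omega/(kB*T) = 1.055e-34*4.554e+13/(1.381e-23*1122.0) = 0.3101
Step 2: x/2 = 0.155
Step 3: sinh(x/2) = 0.1557
Step 4: Z = 1/(2*0.1557) = 3.212

3.212


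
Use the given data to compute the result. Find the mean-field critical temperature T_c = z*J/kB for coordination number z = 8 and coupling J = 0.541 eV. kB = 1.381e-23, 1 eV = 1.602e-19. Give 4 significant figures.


Step 1: z*J = 8*0.541 = 4.328 eV
Step 2: Convert to Joules: 4.328*1.602e-19 = 6.933e-19 J
Step 3: T_c = 6.933e-19 / 1.381e-23 = 5.021e+04 K

5.021e+04


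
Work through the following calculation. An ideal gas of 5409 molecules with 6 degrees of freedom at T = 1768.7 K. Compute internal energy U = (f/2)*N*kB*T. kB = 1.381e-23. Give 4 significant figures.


Step 1: f/2 = 6/2 = 3.0
Step 2: N*kB*T = 5409*1.381e-23*1768.7 = 1.321e-16
Step 3: U = 3.0 * 1.321e-16 = 3.964e-16 J

3.964e-16


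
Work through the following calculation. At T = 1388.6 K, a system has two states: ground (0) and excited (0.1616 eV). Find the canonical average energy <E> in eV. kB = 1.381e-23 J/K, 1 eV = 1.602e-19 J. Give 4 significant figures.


Step 1: beta*E = 0.1616*1.602e-19/(1.381e-23*1388.6) = 1.35
Step 2: exp(-beta*E) = 0.2592
Step 3: <E> = 0.1616*0.2592/(1+0.2592) = 0.03327 eV

0.03327


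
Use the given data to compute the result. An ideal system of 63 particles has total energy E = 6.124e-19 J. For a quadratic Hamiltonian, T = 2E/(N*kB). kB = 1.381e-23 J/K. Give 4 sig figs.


Step 1: Numerator = 2*E = 2*6.124e-19 = 1.225e-18 J
Step 2: Denominator = N*kB = 63*1.381e-23 = 8.7e-22
Step 3: T = 1.225e-18 / 8.7e-22 = 1408 K

1408


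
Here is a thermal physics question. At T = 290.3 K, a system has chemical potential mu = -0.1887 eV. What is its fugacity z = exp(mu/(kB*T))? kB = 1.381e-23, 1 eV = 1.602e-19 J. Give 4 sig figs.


Step 1: Convert mu to Joules: -0.1887*1.602e-19 = -3.023e-20 J
Step 2: kB*T = 1.381e-23*290.3 = 4.009e-21 J
Step 3: mu/(kB*T) = -7.54
Step 4: z = exp(-7.54) = 0.0005312

0.0005312


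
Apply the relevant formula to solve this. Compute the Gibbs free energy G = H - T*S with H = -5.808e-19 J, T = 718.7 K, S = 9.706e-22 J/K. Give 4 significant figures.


Step 1: T*S = 718.7 * 9.706e-22 = 6.976e-19 J
Step 2: G = H - T*S = -5.808e-19 - 6.976e-19
Step 3: G = -1.278e-18 J

-1.278e-18


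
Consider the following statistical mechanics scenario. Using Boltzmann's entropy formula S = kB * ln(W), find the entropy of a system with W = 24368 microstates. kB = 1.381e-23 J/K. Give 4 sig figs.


Step 1: ln(W) = ln(24368) = 10.1
Step 2: S = kB * ln(W) = 1.381e-23 * 10.1
Step 3: S = 1.395e-22 J/K

1.395e-22


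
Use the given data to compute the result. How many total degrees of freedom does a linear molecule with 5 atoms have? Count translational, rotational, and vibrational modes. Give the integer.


Step 1: Translational DOF = 3
Step 2: Rotational DOF (linear) = 2
Step 3: Vibrational DOF = 3*5 - 5 = 10
Step 4: Total = 3 + 2 + 10 = 15

15


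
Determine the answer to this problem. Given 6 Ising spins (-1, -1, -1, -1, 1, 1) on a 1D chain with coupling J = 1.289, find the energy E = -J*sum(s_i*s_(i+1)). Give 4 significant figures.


Step 1: Nearest-neighbor products: 1, 1, 1, -1, 1
Step 2: Sum of products = 3
Step 3: E = -1.289 * 3 = -3.867

-3.867


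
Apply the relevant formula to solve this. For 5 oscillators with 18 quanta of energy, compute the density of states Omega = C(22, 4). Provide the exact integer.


Step 1: Use binomial coefficient C(22, 4)
Step 2: Numerator = 22! / 18!
Step 3: Denominator = 4!
Step 4: Omega = 7315

7315


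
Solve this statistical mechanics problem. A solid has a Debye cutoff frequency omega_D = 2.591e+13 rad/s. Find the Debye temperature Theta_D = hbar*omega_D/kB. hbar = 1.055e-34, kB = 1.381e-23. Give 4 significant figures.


Step 1: hbar*omega_D = 1.055e-34 * 2.591e+13 = 2.734e-21 J
Step 2: Theta_D = 2.734e-21 / 1.381e-23
Step 3: Theta_D = 197.9 K

197.9


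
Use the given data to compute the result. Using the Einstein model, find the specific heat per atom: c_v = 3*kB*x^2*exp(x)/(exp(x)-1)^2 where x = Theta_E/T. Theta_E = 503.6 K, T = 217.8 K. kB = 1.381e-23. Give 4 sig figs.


Step 1: x = Theta_E/T = 503.6/217.8 = 2.312
Step 2: x^2 = 5.346
Step 3: exp(x) = 10.1
Step 4: c_v = 3*1.381e-23*5.346*10.1/(10.1-1)^2 = 2.703e-23

2.703e-23


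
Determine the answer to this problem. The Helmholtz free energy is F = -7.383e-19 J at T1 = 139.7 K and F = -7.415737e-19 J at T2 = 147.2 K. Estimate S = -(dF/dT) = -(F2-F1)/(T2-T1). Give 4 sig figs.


Step 1: dF = F2 - F1 = -7.415737e-19 - (-7.383e-19) = -3.2737e-21 J
Step 2: dT = T2 - T1 = 147.2 - 139.7 = 7.5 K
Step 3: S = -dF/dT = -(-3.2737e-21)/7.5 = 4.365e-22 J/K

4.365e-22


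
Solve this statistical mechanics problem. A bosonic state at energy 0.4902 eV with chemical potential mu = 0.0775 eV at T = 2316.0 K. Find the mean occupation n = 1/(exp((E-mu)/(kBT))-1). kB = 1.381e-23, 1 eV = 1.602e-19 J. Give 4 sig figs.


Step 1: (E - mu) = 0.4127 eV
Step 2: x = (E-mu)*eV/(kB*T) = 0.4127*1.602e-19/(1.381e-23*2316.0) = 2.067
Step 3: exp(x) = 7.902
Step 4: n = 1/(exp(x)-1) = 0.1449

0.1449


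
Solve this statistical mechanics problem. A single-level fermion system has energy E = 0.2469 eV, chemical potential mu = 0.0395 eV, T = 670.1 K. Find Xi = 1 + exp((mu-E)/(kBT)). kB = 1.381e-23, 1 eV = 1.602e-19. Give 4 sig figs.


Step 1: (mu - E) = 0.0395 - 0.2469 = -0.2074 eV
Step 2: x = (mu-E)*eV/(kB*T) = -0.2074*1.602e-19/(1.381e-23*670.1) = -3.59
Step 3: exp(x) = 0.02759
Step 4: Xi = 1 + 0.02759 = 1.028

1.028


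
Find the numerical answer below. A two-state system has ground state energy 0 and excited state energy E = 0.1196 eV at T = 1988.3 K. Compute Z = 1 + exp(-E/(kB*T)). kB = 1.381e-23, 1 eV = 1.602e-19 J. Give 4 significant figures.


Step 1: Compute beta*E = E*eV/(kB*T) = 0.1196*1.602e-19/(1.381e-23*1988.3) = 0.6978
Step 2: exp(-beta*E) = exp(-0.6978) = 0.4977
Step 3: Z = 1 + 0.4977 = 1.498

1.498


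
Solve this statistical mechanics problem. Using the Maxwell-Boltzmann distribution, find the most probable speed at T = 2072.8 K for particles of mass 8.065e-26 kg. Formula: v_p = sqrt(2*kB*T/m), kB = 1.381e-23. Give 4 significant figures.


Step 1: Numerator = 2*kB*T = 2*1.381e-23*2072.8 = 5.725e-20
Step 2: Ratio = 5.725e-20 / 8.065e-26 = 7.099e+05
Step 3: v_p = sqrt(7.099e+05) = 842.5 m/s

842.5


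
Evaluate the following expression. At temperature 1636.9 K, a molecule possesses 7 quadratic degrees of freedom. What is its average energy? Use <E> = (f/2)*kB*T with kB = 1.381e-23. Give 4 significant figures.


Step 1: f/2 = 7/2 = 3.5
Step 2: kB*T = 1.381e-23 * 1636.9 = 2.261e-20
Step 3: <E> = 3.5 * 2.261e-20 = 7.912e-20 J

7.912e-20


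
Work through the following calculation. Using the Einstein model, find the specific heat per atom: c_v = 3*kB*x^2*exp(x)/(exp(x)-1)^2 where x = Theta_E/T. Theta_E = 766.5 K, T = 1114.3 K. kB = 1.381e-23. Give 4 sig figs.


Step 1: x = Theta_E/T = 766.5/1114.3 = 0.6879
Step 2: x^2 = 0.4732
Step 3: exp(x) = 1.989
Step 4: c_v = 3*1.381e-23*0.4732*1.989/(1.989-1)^2 = 3.983e-23

3.983e-23


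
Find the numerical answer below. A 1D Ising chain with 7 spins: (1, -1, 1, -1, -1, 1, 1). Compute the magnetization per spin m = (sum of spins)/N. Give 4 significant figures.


Step 1: Count up spins (+1): 4, down spins (-1): 3
Step 2: Total magnetization M = 4 - 3 = 1
Step 3: m = M/N = 1/7 = 0.1429

0.1429


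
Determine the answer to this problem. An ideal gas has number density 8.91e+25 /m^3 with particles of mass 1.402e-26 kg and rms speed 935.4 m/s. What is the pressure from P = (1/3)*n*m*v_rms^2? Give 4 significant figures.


Step 1: v_rms^2 = 935.4^2 = 8.75e+05
Step 2: n*m = 8.91e+25*1.402e-26 = 1.249
Step 3: P = (1/3)*1.249*8.75e+05 = 3.643e+05 Pa

3.643e+05


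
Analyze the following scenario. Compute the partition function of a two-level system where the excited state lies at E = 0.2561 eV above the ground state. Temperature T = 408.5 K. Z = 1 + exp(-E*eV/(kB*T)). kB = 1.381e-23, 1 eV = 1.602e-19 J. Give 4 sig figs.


Step 1: Compute beta*E = E*eV/(kB*T) = 0.2561*1.602e-19/(1.381e-23*408.5) = 7.273
Step 2: exp(-beta*E) = exp(-7.273) = 0.0006943
Step 3: Z = 1 + 0.0006943 = 1.001

1.001


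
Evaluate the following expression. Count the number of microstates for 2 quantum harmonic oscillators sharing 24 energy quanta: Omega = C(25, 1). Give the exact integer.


Step 1: Use binomial coefficient C(25, 1)
Step 2: Numerator = 25! / 24!
Step 3: Denominator = 1!
Step 4: Omega = 25

25


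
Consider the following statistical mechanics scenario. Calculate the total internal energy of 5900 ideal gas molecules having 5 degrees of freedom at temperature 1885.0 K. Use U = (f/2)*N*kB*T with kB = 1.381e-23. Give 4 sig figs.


Step 1: f/2 = 5/2 = 2.5
Step 2: N*kB*T = 5900*1.381e-23*1885.0 = 1.536e-16
Step 3: U = 2.5 * 1.536e-16 = 3.84e-16 J

3.84e-16


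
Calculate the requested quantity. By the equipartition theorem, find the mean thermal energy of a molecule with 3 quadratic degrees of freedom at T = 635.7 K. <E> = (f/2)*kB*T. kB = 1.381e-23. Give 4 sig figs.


Step 1: f/2 = 3/2 = 1.5
Step 2: kB*T = 1.381e-23 * 635.7 = 8.779e-21
Step 3: <E> = 1.5 * 8.779e-21 = 1.317e-20 J

1.317e-20


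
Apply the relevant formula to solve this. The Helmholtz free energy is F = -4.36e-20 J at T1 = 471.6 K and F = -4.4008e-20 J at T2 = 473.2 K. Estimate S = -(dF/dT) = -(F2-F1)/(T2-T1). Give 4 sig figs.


Step 1: dF = F2 - F1 = -4.4008e-20 - (-4.36e-20) = -4.08e-22 J
Step 2: dT = T2 - T1 = 473.2 - 471.6 = 1.6 K
Step 3: S = -dF/dT = -(-4.08e-22)/1.6 = 2.55e-22 J/K

2.55e-22


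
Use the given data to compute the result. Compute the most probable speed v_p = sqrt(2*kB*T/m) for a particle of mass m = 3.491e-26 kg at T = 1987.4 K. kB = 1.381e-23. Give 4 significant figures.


Step 1: Numerator = 2*kB*T = 2*1.381e-23*1987.4 = 5.489e-20
Step 2: Ratio = 5.489e-20 / 3.491e-26 = 1.572e+06
Step 3: v_p = sqrt(1.572e+06) = 1254 m/s

1254


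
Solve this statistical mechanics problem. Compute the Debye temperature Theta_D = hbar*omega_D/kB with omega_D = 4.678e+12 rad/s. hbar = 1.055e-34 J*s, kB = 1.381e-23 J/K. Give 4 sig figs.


Step 1: hbar*omega_D = 1.055e-34 * 4.678e+12 = 4.935e-22 J
Step 2: Theta_D = 4.935e-22 / 1.381e-23
Step 3: Theta_D = 35.74 K

35.74


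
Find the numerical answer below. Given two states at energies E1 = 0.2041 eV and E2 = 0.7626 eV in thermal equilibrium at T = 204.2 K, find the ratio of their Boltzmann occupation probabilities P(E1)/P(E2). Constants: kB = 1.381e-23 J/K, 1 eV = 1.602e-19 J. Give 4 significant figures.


Step 1: Compute energy difference dE = E1 - E2 = 0.2041 - 0.7626 = -0.5585 eV
Step 2: Convert to Joules: dE_J = -0.5585 * 1.602e-19 = -8.947e-20 J
Step 3: Compute exponent = -dE_J / (kB * T) = -(-8.947e-20) / (1.381e-23 * 204.2) = 31.73
Step 4: P(E1)/P(E2) = exp(31.73) = 6.013e+13

6.013e+13


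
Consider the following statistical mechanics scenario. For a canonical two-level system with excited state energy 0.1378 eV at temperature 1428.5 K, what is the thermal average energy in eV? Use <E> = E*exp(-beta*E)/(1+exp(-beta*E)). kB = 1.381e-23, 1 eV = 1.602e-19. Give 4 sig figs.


Step 1: beta*E = 0.1378*1.602e-19/(1.381e-23*1428.5) = 1.119
Step 2: exp(-beta*E) = 0.3266
Step 3: <E> = 0.1378*0.3266/(1+0.3266) = 0.03393 eV

0.03393


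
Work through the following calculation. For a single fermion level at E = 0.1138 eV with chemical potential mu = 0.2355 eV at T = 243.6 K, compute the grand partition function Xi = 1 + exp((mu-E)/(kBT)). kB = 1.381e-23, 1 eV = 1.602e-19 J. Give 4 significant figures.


Step 1: (mu - E) = 0.2355 - 0.1138 = 0.1217 eV
Step 2: x = (mu-E)*eV/(kB*T) = 0.1217*1.602e-19/(1.381e-23*243.6) = 5.795
Step 3: exp(x) = 328.8
Step 4: Xi = 1 + 328.8 = 329.8

329.8


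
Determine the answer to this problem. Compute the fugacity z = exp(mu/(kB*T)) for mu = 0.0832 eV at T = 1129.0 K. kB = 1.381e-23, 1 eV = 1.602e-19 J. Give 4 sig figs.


Step 1: Convert mu to Joules: 0.0832*1.602e-19 = 1.333e-20 J
Step 2: kB*T = 1.381e-23*1129.0 = 1.559e-20 J
Step 3: mu/(kB*T) = 0.8549
Step 4: z = exp(0.8549) = 2.351

2.351


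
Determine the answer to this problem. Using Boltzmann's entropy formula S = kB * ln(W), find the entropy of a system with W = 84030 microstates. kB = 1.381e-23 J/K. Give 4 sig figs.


Step 1: ln(W) = ln(84030) = 11.34
Step 2: S = kB * ln(W) = 1.381e-23 * 11.34
Step 3: S = 1.566e-22 J/K

1.566e-22


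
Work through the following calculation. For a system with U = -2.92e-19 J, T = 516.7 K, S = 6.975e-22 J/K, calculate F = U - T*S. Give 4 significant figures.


Step 1: T*S = 516.7 * 6.975e-22 = 3.604e-19 J
Step 2: F = U - T*S = -2.92e-19 - 3.604e-19
Step 3: F = -6.524e-19 J

-6.524e-19


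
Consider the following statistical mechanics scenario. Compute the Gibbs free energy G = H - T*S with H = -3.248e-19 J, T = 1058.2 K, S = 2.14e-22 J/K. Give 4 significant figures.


Step 1: T*S = 1058.2 * 2.14e-22 = 2.265e-19 J
Step 2: G = H - T*S = -3.248e-19 - 2.265e-19
Step 3: G = -5.513e-19 J

-5.513e-19


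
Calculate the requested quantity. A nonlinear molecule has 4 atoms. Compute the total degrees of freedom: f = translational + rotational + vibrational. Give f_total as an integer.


Step 1: Translational DOF = 3
Step 2: Rotational DOF (nonlinear) = 3
Step 3: Vibrational DOF = 3*4 - 6 = 6
Step 4: Total = 3 + 3 + 6 = 12

12


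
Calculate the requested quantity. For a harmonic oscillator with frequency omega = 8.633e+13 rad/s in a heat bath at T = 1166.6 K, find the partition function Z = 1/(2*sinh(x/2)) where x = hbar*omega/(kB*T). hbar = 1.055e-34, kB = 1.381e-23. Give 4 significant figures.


Step 1: Compute x = hbar*omega/(kB*T) = 1.055e-34*8.633e+13/(1.381e-23*1166.6) = 0.5653
Step 2: x/2 = 0.2827
Step 3: sinh(x/2) = 0.2864
Step 4: Z = 1/(2*0.2864) = 1.746

1.746


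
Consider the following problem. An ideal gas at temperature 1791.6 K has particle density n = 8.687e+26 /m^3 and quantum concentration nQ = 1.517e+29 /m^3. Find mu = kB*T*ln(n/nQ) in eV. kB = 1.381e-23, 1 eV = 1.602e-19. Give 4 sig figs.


Step 1: n/nQ = 8.687e+26/1.517e+29 = 0.005726
Step 2: ln(n/nQ) = -5.163
Step 3: mu = kB*T*ln(n/nQ) = 2.474e-20*-5.163 = -1.277e-19 J
Step 4: Convert to eV: -1.277e-19/1.602e-19 = -0.7973 eV

-0.7973


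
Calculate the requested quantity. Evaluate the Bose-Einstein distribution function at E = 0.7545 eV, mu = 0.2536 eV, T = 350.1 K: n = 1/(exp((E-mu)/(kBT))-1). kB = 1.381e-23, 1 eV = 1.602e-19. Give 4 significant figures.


Step 1: (E - mu) = 0.5009 eV
Step 2: x = (E-mu)*eV/(kB*T) = 0.5009*1.602e-19/(1.381e-23*350.1) = 16.6
Step 3: exp(x) = 1.614e+07
Step 4: n = 1/(exp(x)-1) = 6.195e-08

6.195e-08


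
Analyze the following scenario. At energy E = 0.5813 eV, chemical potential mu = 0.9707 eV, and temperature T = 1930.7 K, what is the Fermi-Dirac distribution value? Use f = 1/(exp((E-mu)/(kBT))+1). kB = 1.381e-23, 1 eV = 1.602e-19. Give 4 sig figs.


Step 1: (E - mu) = 0.5813 - 0.9707 = -0.3894 eV
Step 2: Convert: (E-mu)*eV = -6.238e-20 J
Step 3: x = (E-mu)*eV/(kB*T) = -2.34
Step 4: f = 1/(exp(-2.34)+1) = 0.9121

0.9121


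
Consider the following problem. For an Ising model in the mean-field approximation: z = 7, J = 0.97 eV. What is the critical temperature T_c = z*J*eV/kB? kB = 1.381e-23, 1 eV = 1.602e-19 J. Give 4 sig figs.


Step 1: z*J = 7*0.97 = 6.79 eV
Step 2: Convert to Joules: 6.79*1.602e-19 = 1.088e-18 J
Step 3: T_c = 1.088e-18 / 1.381e-23 = 7.877e+04 K

7.877e+04


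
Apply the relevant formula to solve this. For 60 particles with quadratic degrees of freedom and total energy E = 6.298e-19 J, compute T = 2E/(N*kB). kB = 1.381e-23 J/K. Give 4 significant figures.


Step 1: Numerator = 2*E = 2*6.298e-19 = 1.26e-18 J
Step 2: Denominator = N*kB = 60*1.381e-23 = 8.286e-22
Step 3: T = 1.26e-18 / 8.286e-22 = 1520 K

1520


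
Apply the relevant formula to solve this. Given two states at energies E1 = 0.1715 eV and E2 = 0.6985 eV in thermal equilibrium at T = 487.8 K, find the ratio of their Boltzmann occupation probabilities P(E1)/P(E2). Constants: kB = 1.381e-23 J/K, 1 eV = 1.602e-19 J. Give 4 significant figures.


Step 1: Compute energy difference dE = E1 - E2 = 0.1715 - 0.6985 = -0.527 eV
Step 2: Convert to Joules: dE_J = -0.527 * 1.602e-19 = -8.443e-20 J
Step 3: Compute exponent = -dE_J / (kB * T) = -(-8.443e-20) / (1.381e-23 * 487.8) = 12.53
Step 4: P(E1)/P(E2) = exp(12.53) = 2.772e+05

2.772e+05


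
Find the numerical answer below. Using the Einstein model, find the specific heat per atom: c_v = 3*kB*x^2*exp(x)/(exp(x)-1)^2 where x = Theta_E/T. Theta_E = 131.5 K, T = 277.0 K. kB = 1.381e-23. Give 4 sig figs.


Step 1: x = Theta_E/T = 131.5/277.0 = 0.4747
Step 2: x^2 = 0.2254
Step 3: exp(x) = 1.608
Step 4: c_v = 3*1.381e-23*0.2254*1.608/(1.608-1)^2 = 4.066e-23

4.066e-23


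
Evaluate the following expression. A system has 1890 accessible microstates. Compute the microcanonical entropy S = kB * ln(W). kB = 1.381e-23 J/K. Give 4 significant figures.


Step 1: ln(W) = ln(1890) = 7.544
Step 2: S = kB * ln(W) = 1.381e-23 * 7.544
Step 3: S = 1.042e-22 J/K

1.042e-22


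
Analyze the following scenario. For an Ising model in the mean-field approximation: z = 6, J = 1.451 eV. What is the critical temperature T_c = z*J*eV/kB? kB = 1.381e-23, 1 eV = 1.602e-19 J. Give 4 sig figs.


Step 1: z*J = 6*1.451 = 8.706 eV
Step 2: Convert to Joules: 8.706*1.602e-19 = 1.395e-18 J
Step 3: T_c = 1.395e-18 / 1.381e-23 = 1.01e+05 K

1.01e+05


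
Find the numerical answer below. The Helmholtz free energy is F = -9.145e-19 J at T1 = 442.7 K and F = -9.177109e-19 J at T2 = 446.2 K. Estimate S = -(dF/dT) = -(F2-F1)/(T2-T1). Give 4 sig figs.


Step 1: dF = F2 - F1 = -9.177109e-19 - (-9.145e-19) = -3.2109e-21 J
Step 2: dT = T2 - T1 = 446.2 - 442.7 = 3.5 K
Step 3: S = -dF/dT = -(-3.2109e-21)/3.5 = 9.174e-22 J/K

9.174e-22


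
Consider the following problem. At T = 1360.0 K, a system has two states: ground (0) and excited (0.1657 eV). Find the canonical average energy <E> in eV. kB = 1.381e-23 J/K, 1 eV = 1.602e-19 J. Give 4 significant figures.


Step 1: beta*E = 0.1657*1.602e-19/(1.381e-23*1360.0) = 1.413
Step 2: exp(-beta*E) = 0.2433
Step 3: <E> = 0.1657*0.2433/(1+0.2433) = 0.03243 eV

0.03243


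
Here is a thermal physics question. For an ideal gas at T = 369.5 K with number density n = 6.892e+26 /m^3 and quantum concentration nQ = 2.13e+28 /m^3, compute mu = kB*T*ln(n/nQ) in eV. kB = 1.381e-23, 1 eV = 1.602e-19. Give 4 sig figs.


Step 1: n/nQ = 6.892e+26/2.13e+28 = 0.03236
Step 2: ln(n/nQ) = -3.431
Step 3: mu = kB*T*ln(n/nQ) = 5.103e-21*-3.431 = -1.751e-20 J
Step 4: Convert to eV: -1.751e-20/1.602e-19 = -0.1093 eV

-0.1093


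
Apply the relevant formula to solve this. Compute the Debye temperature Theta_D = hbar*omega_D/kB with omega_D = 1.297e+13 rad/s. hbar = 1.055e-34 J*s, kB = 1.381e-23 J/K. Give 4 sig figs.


Step 1: hbar*omega_D = 1.055e-34 * 1.297e+13 = 1.368e-21 J
Step 2: Theta_D = 1.368e-21 / 1.381e-23
Step 3: Theta_D = 99.08 K

99.08


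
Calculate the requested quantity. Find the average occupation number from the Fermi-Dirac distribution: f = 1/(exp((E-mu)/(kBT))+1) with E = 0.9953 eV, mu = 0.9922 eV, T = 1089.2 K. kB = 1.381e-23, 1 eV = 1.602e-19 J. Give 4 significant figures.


Step 1: (E - mu) = 0.9953 - 0.9922 = 0.0031 eV
Step 2: Convert: (E-mu)*eV = 4.966e-22 J
Step 3: x = (E-mu)*eV/(kB*T) = 0.03302
Step 4: f = 1/(exp(0.03302)+1) = 0.4917

0.4917


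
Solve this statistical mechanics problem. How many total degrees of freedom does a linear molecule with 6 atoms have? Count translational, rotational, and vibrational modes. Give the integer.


Step 1: Translational DOF = 3
Step 2: Rotational DOF (linear) = 2
Step 3: Vibrational DOF = 3*6 - 5 = 13
Step 4: Total = 3 + 2 + 13 = 18

18


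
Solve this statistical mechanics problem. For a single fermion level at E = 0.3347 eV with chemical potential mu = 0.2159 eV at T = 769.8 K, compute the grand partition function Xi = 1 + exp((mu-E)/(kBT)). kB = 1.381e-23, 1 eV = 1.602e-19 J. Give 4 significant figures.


Step 1: (mu - E) = 0.2159 - 0.3347 = -0.1188 eV
Step 2: x = (mu-E)*eV/(kB*T) = -0.1188*1.602e-19/(1.381e-23*769.8) = -1.79
Step 3: exp(x) = 0.1669
Step 4: Xi = 1 + 0.1669 = 1.167

1.167


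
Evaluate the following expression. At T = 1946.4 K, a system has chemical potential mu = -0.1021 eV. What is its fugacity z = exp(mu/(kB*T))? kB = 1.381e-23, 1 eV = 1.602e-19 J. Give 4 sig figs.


Step 1: Convert mu to Joules: -0.1021*1.602e-19 = -1.636e-20 J
Step 2: kB*T = 1.381e-23*1946.4 = 2.688e-20 J
Step 3: mu/(kB*T) = -0.6085
Step 4: z = exp(-0.6085) = 0.5442

0.5442


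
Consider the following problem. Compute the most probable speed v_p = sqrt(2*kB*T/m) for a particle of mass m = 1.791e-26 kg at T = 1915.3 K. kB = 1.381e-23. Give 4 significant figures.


Step 1: Numerator = 2*kB*T = 2*1.381e-23*1915.3 = 5.29e-20
Step 2: Ratio = 5.29e-20 / 1.791e-26 = 2.954e+06
Step 3: v_p = sqrt(2.954e+06) = 1719 m/s

1719


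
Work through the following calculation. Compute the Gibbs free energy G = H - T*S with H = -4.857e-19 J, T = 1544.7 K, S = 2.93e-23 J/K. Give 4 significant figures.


Step 1: T*S = 1544.7 * 2.93e-23 = 4.526e-20 J
Step 2: G = H - T*S = -4.857e-19 - 4.526e-20
Step 3: G = -5.31e-19 J

-5.31e-19


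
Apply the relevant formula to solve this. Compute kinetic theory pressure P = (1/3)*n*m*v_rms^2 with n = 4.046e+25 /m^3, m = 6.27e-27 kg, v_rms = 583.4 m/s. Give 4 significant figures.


Step 1: v_rms^2 = 583.4^2 = 3.404e+05
Step 2: n*m = 4.046e+25*6.27e-27 = 0.2537
Step 3: P = (1/3)*0.2537*3.404e+05 = 2.878e+04 Pa

2.878e+04


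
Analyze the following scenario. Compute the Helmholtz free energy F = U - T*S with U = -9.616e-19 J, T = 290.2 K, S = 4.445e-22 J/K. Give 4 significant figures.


Step 1: T*S = 290.2 * 4.445e-22 = 1.29e-19 J
Step 2: F = U - T*S = -9.616e-19 - 1.29e-19
Step 3: F = -1.091e-18 J

-1.091e-18
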